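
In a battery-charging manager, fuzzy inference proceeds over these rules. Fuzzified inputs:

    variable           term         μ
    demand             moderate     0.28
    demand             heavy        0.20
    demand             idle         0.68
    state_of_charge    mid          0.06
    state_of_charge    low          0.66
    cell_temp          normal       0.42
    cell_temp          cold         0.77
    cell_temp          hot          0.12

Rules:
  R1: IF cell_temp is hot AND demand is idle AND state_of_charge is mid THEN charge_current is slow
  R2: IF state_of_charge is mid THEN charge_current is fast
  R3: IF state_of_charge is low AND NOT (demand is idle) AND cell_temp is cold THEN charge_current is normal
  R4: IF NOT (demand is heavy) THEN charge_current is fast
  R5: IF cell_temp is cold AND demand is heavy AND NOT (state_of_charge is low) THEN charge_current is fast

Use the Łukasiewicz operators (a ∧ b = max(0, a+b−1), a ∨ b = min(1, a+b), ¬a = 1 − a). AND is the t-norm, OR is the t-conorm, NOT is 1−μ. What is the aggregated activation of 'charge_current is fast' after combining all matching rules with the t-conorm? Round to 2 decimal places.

0.86

R1: hot=0.12, idle=0.68, mid=0.06; AND[max(0, a+b−1)] → w = 0.00
R2: mid=0.06 → w = 0.06
R3: low=0.66, ¬idle=1−0.68=0.32, cold=0.77; AND[max(0, a+b−1)] → w = 0.00
R4: ¬heavy=1−0.20=0.80 → w = 0.80
R5: cold=0.77, heavy=0.20, ¬low=1−0.66=0.34; AND[max(0, a+b−1)] → w = 0.00
Rules with consequent 'fast': {R2, R4, R5} → strengths 0.06, 0.80, 0.00
Aggregate via t-conorm [min(1, a+b)]: 0.86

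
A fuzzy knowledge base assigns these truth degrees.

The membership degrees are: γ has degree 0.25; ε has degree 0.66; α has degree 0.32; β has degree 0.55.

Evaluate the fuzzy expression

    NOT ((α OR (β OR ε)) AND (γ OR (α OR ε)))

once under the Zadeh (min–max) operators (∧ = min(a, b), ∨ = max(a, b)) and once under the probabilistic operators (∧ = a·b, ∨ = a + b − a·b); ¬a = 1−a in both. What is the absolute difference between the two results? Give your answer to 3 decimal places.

Under Zadeh (min–max):
  β OR ε = max(a, b) on (0.55, 0.66) = 0.66
  α OR (β OR ε) = max(a, b) on (0.32, 0.66) = 0.66
  α OR ε = max(a, b) on (0.32, 0.66) = 0.66
  γ OR (α OR ε) = max(a, b) on (0.25, 0.66) = 0.66
  (α OR (β OR ε)) AND (γ OR (α OR ε)) = min(a, b) on (0.66, 0.66) = 0.66
  NOT ((α OR (β OR ε)) AND (γ OR (α OR ε))) = 1 − 0.66 = 0.34
  → value = 0.3400
Under probabilistic:
  β OR ε = a + b − a·b on (0.5500, 0.6600) = 0.8470
  α OR (β OR ε) = a + b − a·b on (0.3200, 0.8470) = 0.8960
  α OR ε = a + b − a·b on (0.3200, 0.6600) = 0.7688
  γ OR (α OR ε) = a + b − a·b on (0.2500, 0.7688) = 0.8266
  (α OR (β OR ε)) AND (γ OR (α OR ε)) = a·b on (0.8960, 0.8266) = 0.7406
  NOT ((α OR (β OR ε)) AND (γ OR (α OR ε))) = 1 − 0.7406 = 0.2594
  → value = 0.2594
|0.3400 − 0.2594| = 0.081

0.081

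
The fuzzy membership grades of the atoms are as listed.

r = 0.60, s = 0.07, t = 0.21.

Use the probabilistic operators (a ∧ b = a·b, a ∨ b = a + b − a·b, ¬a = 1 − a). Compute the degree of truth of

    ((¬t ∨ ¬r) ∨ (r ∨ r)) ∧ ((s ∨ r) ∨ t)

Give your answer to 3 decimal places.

0.692

¬t = 1 − 0.2100 = 0.7900
¬r = 1 − 0.6000 = 0.4000
¬t ∨ ¬r = a + b − a·b on (0.7900, 0.4000) = 0.8740
r ∨ r = a + b − a·b on (0.6000, 0.6000) = 0.8400
(¬t ∨ ¬r) ∨ (r ∨ r) = a + b − a·b on (0.8740, 0.8400) = 0.9798
s ∨ r = a + b − a·b on (0.0700, 0.6000) = 0.6280
(s ∨ r) ∨ t = a + b − a·b on (0.6280, 0.2100) = 0.7061
((¬t ∨ ¬r) ∨ (r ∨ r)) ∧ ((s ∨ r) ∨ t) = a·b on (0.9798, 0.7061) = 0.6919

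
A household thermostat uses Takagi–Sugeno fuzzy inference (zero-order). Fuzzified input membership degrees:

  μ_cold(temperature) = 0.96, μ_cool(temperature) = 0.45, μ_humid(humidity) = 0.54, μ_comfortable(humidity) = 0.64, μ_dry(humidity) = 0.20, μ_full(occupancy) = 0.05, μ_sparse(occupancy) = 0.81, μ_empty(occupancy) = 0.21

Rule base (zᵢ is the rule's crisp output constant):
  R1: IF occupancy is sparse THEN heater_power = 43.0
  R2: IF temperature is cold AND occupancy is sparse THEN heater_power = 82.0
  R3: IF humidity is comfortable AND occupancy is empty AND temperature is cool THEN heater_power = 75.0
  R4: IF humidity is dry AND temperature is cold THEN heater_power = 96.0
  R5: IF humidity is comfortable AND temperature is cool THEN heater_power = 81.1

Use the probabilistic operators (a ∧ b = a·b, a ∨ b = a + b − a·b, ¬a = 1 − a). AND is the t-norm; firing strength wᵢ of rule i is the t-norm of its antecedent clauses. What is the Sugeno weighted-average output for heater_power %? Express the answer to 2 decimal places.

68.10

R1 (z=43.0): sparse=0.81 → w = 0.8100
R2 (z=82.0): cold=0.96, sparse=0.81; AND[a·b] → w = 0.7776
R3 (z=75.0): comfortable=0.64, empty=0.21, cool=0.45; AND[a·b] → w = 0.0605
R4 (z=96.0): dry=0.20, cold=0.96; AND[a·b] → w = 0.1920
R5 (z=81.1): comfortable=0.64, cool=0.45; AND[a·b] → w = 0.2880
Weighted average = (0.8100·43.0 + 0.7776·82.0 + 0.0605·75.0 + 0.1920·96.0 + 0.2880·81.1) / (0.8100 + 0.7776 + 0.0605 + 0.1920 + 0.2880)
  = 144.9180 / 2.1281 = 68.10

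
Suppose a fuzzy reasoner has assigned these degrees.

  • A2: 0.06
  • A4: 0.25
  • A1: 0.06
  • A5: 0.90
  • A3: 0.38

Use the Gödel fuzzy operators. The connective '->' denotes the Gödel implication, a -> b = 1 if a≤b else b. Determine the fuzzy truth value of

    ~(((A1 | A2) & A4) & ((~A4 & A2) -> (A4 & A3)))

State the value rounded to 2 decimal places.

A1 | A2 = max(a, b) on (0.06, 0.06) = 0.06
(A1 | A2) & A4 = min(a, b) on (0.06, 0.25) = 0.06
~A4 = 1 − 0.25 = 0.75
~A4 & A2 = min(a, b) on (0.75, 0.06) = 0.06
A4 & A3 = min(a, b) on (0.25, 0.38) = 0.25
(~A4 & A2) -> (A4 & A3)  [Gödel: 1 if a≤b else b] with a=0.06, b=0.25 → 1.00
((A1 | A2) & A4) & ((~A4 & A2) -> (A4 & A3)) = min(a, b) on (0.06, 1.00) = 0.06
~(((A1 | A2) & A4) & ((~A4 & A2) -> (A4 & A3))) = 1 − 0.06 = 0.94

0.94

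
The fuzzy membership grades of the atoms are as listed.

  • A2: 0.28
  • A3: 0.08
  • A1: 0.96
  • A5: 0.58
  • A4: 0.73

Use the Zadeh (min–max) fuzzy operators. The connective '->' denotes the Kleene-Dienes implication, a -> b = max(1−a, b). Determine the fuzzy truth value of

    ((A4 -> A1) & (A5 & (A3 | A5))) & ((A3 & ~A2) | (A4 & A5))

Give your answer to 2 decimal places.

0.58

A4 -> A1  [Kleene-Dienes: max(1−a, b)] with a=0.73, b=0.96 → 0.96
A3 | A5 = max(a, b) on (0.08, 0.58) = 0.58
A5 & (A3 | A5) = min(a, b) on (0.58, 0.58) = 0.58
(A4 -> A1) & (A5 & (A3 | A5)) = min(a, b) on (0.96, 0.58) = 0.58
~A2 = 1 − 0.28 = 0.72
A3 & ~A2 = min(a, b) on (0.08, 0.72) = 0.08
A4 & A5 = min(a, b) on (0.73, 0.58) = 0.58
(A3 & ~A2) | (A4 & A5) = max(a, b) on (0.08, 0.58) = 0.58
((A4 -> A1) & (A5 & (A3 | A5))) & ((A3 & ~A2) | (A4 & A5)) = min(a, b) on (0.58, 0.58) = 0.58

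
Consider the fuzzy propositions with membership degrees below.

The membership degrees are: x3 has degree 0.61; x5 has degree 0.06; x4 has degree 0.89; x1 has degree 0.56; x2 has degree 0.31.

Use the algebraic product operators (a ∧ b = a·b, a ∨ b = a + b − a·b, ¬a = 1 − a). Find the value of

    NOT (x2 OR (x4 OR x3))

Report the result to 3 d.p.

0.030

x4 OR x3 = a + b − a·b on (0.8900, 0.6100) = 0.9571
x2 OR (x4 OR x3) = a + b − a·b on (0.3100, 0.9571) = 0.9704
NOT (x2 OR (x4 OR x3)) = 1 − 0.9704 = 0.0296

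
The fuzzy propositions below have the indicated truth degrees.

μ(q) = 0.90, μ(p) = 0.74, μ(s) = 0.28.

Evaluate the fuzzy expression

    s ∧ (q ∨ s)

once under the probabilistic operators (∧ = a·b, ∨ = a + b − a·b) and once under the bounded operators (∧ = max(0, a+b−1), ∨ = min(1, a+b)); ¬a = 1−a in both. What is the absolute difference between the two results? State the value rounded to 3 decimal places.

Under probabilistic:
  q ∨ s = a + b − a·b on (0.9000, 0.2800) = 0.9280
  s ∧ (q ∨ s) = a·b on (0.2800, 0.9280) = 0.2598
  → value = 0.2598
Under bounded:
  q ∨ s = min(1, a+b) on (0.90, 0.28) = 1.00
  s ∧ (q ∨ s) = max(0, a+b−1) on (0.28, 1.00) = 0.28
  → value = 0.2800
|0.2598 − 0.2800| = 0.020

0.020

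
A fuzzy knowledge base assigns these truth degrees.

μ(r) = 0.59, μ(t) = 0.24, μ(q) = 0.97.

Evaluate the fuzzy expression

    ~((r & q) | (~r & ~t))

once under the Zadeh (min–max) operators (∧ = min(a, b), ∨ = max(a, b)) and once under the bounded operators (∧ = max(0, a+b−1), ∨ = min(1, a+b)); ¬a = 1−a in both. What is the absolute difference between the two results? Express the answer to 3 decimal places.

Under Zadeh (min–max):
  r & q = min(a, b) on (0.59, 0.97) = 0.59
  ~r = 1 − 0.59 = 0.41
  ~t = 1 − 0.24 = 0.76
  ~r & ~t = min(a, b) on (0.41, 0.76) = 0.41
  (r & q) | (~r & ~t) = max(a, b) on (0.59, 0.41) = 0.59
  ~((r & q) | (~r & ~t)) = 1 − 0.59 = 0.41
  → value = 0.4100
Under bounded:
  r & q = max(0, a+b−1) on (0.59, 0.97) = 0.56
  ~r = 1 − 0.59 = 0.41
  ~t = 1 − 0.24 = 0.76
  ~r & ~t = max(0, a+b−1) on (0.41, 0.76) = 0.17
  (r & q) | (~r & ~t) = min(1, a+b) on (0.56, 0.17) = 0.73
  ~((r & q) | (~r & ~t)) = 1 − 0.73 = 0.27
  → value = 0.2700
|0.4100 − 0.2700| = 0.140

0.140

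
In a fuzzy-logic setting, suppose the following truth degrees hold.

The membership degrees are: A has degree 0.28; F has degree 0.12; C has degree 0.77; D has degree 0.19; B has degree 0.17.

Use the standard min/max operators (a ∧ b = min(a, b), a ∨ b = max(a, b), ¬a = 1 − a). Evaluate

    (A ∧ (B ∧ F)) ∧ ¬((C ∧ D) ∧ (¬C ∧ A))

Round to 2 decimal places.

0.12

B ∧ F = min(a, b) on (0.17, 0.12) = 0.12
A ∧ (B ∧ F) = min(a, b) on (0.28, 0.12) = 0.12
C ∧ D = min(a, b) on (0.77, 0.19) = 0.19
¬C = 1 − 0.77 = 0.23
¬C ∧ A = min(a, b) on (0.23, 0.28) = 0.23
(C ∧ D) ∧ (¬C ∧ A) = min(a, b) on (0.19, 0.23) = 0.19
¬((C ∧ D) ∧ (¬C ∧ A)) = 1 − 0.19 = 0.81
(A ∧ (B ∧ F)) ∧ ¬((C ∧ D) ∧ (¬C ∧ A)) = min(a, b) on (0.12, 0.81) = 0.12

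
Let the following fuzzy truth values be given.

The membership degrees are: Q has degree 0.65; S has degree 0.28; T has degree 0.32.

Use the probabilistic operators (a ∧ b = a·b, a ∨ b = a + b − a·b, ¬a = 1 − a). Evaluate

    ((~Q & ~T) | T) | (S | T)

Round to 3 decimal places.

0.746

~Q = 1 − 0.6500 = 0.3500
~T = 1 − 0.3200 = 0.6800
~Q & ~T = a·b on (0.3500, 0.6800) = 0.2380
(~Q & ~T) | T = a + b − a·b on (0.2380, 0.3200) = 0.4818
S | T = a + b − a·b on (0.2800, 0.3200) = 0.5104
((~Q & ~T) | T) | (S | T) = a + b − a·b on (0.4818, 0.5104) = 0.7463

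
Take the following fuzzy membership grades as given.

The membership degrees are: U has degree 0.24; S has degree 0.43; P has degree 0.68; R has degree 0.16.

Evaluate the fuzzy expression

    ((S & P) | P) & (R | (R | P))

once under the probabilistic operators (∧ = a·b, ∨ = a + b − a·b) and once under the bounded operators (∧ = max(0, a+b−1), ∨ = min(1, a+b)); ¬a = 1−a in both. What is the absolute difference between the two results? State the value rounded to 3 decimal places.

Under probabilistic:
  S & P = a·b on (0.4300, 0.6800) = 0.2924
  (S & P) | P = a + b − a·b on (0.2924, 0.6800) = 0.7736
  R | P = a + b − a·b on (0.1600, 0.6800) = 0.7312
  R | (R | P) = a + b − a·b on (0.1600, 0.7312) = 0.7742
  ((S & P) | P) & (R | (R | P)) = a·b on (0.7736, 0.7742) = 0.5989
  → value = 0.5989
Under bounded:
  S & P = max(0, a+b−1) on (0.43, 0.68) = 0.11
  (S & P) | P = min(1, a+b) on (0.11, 0.68) = 0.79
  R | P = min(1, a+b) on (0.16, 0.68) = 0.84
  R | (R | P) = min(1, a+b) on (0.16, 0.84) = 1.00
  ((S & P) | P) & (R | (R | P)) = max(0, a+b−1) on (0.79, 1.00) = 0.79
  → value = 0.7900
|0.5989 − 0.7900| = 0.191

0.191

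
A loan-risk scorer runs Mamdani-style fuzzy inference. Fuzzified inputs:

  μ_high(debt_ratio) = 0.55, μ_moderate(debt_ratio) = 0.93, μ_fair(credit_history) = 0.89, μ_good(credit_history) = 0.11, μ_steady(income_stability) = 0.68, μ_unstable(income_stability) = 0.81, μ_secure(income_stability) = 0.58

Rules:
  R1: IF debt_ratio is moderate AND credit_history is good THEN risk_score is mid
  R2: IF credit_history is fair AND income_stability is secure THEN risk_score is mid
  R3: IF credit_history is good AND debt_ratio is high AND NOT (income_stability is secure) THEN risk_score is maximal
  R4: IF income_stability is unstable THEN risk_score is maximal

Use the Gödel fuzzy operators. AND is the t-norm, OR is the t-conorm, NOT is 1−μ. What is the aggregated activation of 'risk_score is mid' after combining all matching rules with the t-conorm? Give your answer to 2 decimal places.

0.58

R1: moderate=0.93, good=0.11; AND[min(a, b)] → w = 0.11
R2: fair=0.89, secure=0.58; AND[min(a, b)] → w = 0.58
R3: good=0.11, high=0.55, ¬secure=1−0.58=0.42; AND[min(a, b)] → w = 0.11
R4: unstable=0.81 → w = 0.81
Rules with consequent 'mid': {R1, R2} → strengths 0.11, 0.58
Aggregate via t-conorm [max(a, b)]: 0.58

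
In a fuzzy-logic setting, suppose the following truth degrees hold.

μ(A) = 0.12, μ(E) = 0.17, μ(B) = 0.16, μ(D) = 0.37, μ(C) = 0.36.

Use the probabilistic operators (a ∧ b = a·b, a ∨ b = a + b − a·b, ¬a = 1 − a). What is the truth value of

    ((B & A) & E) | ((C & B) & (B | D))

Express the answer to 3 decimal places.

B & A = a·b on (0.1600, 0.1200) = 0.0192
(B & A) & E = a·b on (0.0192, 0.1700) = 0.0033
C & B = a·b on (0.3600, 0.1600) = 0.0576
B | D = a + b − a·b on (0.1600, 0.3700) = 0.4708
(C & B) & (B | D) = a·b on (0.0576, 0.4708) = 0.0271
((B & A) & E) | ((C & B) & (B | D)) = a + b − a·b on (0.0033, 0.0271) = 0.0303

0.030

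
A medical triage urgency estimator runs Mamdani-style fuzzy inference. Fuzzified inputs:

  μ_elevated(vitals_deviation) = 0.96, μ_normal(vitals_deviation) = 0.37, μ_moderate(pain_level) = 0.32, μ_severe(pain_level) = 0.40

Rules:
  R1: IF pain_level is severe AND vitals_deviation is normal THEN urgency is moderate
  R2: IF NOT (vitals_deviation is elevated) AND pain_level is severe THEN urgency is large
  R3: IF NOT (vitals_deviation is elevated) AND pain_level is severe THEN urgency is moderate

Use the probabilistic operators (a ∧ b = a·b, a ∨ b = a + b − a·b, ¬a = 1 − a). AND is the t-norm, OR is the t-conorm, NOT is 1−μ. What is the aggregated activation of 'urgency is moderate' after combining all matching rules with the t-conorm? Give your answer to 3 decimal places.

R1: severe=0.40, normal=0.37; AND[a·b] → w = 0.1480
R2: ¬elevated=1−0.96=0.04, severe=0.40; AND[a·b] → w = 0.0160
R3: ¬elevated=1−0.96=0.04, severe=0.40; AND[a·b] → w = 0.0160
Rules with consequent 'moderate': {R1, R3} → strengths 0.1480, 0.0160
Aggregate via t-conorm [a + b − a·b]: 0.1616

0.162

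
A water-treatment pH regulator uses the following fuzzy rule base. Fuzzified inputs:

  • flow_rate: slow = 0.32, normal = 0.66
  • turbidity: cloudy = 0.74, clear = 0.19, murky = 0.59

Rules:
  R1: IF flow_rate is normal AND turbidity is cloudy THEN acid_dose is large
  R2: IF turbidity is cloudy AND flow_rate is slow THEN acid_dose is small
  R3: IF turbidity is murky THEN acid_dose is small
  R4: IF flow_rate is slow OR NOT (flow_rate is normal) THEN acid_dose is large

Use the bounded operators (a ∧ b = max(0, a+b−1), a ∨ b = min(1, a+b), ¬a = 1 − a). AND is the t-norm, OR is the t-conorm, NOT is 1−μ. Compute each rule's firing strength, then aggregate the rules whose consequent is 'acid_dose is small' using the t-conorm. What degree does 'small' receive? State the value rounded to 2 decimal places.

0.65

R1: normal=0.66, cloudy=0.74; AND[max(0, a+b−1)] → w = 0.40
R2: cloudy=0.74, slow=0.32; AND[max(0, a+b−1)] → w = 0.06
R3: murky=0.59 → w = 0.59
R4: slow=0.32, ¬normal=1−0.66=0.34; OR[min(1, a+b)] → w = 0.66
Rules with consequent 'small': {R2, R3} → strengths 0.06, 0.59
Aggregate via t-conorm [min(1, a+b)]: 0.65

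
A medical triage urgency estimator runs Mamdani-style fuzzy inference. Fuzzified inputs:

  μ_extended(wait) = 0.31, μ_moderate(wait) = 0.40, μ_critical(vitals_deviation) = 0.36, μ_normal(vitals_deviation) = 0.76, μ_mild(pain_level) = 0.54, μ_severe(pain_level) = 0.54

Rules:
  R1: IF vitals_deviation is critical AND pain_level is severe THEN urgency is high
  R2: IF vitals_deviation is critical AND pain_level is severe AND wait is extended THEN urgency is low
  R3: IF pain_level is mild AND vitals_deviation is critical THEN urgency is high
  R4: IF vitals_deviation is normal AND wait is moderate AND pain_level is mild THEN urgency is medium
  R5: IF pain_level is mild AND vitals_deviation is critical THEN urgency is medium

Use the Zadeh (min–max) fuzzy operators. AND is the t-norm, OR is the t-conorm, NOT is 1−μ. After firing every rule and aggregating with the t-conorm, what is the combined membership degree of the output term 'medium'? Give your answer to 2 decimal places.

0.40

R1: critical=0.36, severe=0.54; AND[min(a, b)] → w = 0.36
R2: critical=0.36, severe=0.54, extended=0.31; AND[min(a, b)] → w = 0.31
R3: mild=0.54, critical=0.36; AND[min(a, b)] → w = 0.36
R4: normal=0.76, moderate=0.40, mild=0.54; AND[min(a, b)] → w = 0.40
R5: mild=0.54, critical=0.36; AND[min(a, b)] → w = 0.36
Rules with consequent 'medium': {R4, R5} → strengths 0.40, 0.36
Aggregate via t-conorm [max(a, b)]: 0.40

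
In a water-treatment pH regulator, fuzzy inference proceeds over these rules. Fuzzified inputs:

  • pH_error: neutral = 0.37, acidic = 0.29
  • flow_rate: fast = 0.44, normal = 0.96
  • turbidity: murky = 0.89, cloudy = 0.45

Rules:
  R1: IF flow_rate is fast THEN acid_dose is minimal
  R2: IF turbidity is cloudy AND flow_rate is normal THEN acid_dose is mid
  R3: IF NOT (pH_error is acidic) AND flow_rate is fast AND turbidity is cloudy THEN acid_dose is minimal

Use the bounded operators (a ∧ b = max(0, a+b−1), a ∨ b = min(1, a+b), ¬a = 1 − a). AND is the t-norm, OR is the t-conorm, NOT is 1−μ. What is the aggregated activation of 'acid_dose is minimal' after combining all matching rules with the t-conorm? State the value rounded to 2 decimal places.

0.44

R1: fast=0.44 → w = 0.44
R2: cloudy=0.45, normal=0.96; AND[max(0, a+b−1)] → w = 0.41
R3: ¬acidic=1−0.29=0.71, fast=0.44, cloudy=0.45; AND[max(0, a+b−1)] → w = 0.00
Rules with consequent 'minimal': {R1, R3} → strengths 0.44, 0.00
Aggregate via t-conorm [min(1, a+b)]: 0.44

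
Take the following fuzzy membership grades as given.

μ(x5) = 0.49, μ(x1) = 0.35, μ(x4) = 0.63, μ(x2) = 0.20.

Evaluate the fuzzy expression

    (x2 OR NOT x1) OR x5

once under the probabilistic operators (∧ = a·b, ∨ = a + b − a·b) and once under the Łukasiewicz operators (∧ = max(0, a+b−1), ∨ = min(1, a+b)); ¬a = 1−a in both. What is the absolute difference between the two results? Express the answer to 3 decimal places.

0.143

Under probabilistic:
  NOT x1 = 1 − 0.3500 = 0.6500
  x2 OR NOT x1 = a + b − a·b on (0.2000, 0.6500) = 0.7200
  (x2 OR NOT x1) OR x5 = a + b − a·b on (0.7200, 0.4900) = 0.8572
  → value = 0.8572
Under Łukasiewicz:
  NOT x1 = 1 − 0.35 = 0.65
  x2 OR NOT x1 = min(1, a+b) on (0.20, 0.65) = 0.85
  (x2 OR NOT x1) OR x5 = min(1, a+b) on (0.85, 0.49) = 1.00
  → value = 1.0000
|0.8572 − 1.0000| = 0.143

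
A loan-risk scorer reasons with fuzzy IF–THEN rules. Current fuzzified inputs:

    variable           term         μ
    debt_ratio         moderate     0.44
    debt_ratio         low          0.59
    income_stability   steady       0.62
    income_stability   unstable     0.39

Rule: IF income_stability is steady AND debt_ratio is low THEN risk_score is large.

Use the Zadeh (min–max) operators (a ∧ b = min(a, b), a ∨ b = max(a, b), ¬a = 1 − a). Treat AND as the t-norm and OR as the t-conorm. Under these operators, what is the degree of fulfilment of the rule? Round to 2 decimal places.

firing strength: steady=0.62, low=0.59; AND[min(a, b)] → w = 0.59

0.59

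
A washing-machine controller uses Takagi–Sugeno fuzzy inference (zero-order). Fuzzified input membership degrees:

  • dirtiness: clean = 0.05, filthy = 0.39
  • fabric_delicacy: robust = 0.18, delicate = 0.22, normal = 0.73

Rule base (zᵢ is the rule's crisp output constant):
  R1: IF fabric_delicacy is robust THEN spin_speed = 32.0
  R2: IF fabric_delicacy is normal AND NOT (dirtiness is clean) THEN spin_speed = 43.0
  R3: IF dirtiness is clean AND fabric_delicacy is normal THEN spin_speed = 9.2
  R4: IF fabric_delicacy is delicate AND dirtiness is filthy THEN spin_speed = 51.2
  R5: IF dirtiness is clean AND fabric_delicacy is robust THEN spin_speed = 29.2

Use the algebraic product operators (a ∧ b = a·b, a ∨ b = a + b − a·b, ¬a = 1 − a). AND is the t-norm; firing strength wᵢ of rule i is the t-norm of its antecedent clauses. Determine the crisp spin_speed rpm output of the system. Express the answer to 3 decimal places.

R1 (z=32.0): robust=0.18 → w = 0.1800
R2 (z=43.0): normal=0.73, ¬clean=1−0.05=0.95; AND[a·b] → w = 0.6935
R3 (z=9.2): clean=0.05, normal=0.73; AND[a·b] → w = 0.0365
R4 (z=51.2): delicate=0.22, filthy=0.39; AND[a·b] → w = 0.0858
R5 (z=29.2): clean=0.05, robust=0.18; AND[a·b] → w = 0.0090
Weighted average = (0.1800·32.0 + 0.6935·43.0 + 0.0365·9.2 + 0.0858·51.2 + 0.0090·29.2) / (0.1800 + 0.6935 + 0.0365 + 0.0858 + 0.0090)
  = 40.5721 / 1.0048 = 40.378

40.378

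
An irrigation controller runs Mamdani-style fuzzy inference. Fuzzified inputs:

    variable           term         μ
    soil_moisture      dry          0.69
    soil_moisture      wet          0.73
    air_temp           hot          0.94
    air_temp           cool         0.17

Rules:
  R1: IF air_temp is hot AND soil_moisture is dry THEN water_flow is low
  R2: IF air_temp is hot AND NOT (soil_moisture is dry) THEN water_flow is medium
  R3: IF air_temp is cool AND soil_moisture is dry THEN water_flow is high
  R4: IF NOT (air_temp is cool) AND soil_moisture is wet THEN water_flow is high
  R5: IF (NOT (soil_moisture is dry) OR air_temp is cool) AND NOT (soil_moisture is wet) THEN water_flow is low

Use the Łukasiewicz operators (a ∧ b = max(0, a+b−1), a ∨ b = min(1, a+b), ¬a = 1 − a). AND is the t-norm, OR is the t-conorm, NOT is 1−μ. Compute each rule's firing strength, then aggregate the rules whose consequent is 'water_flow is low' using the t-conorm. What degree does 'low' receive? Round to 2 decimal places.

R1: hot=0.94, dry=0.69; AND[max(0, a+b−1)] → w = 0.63
R2: hot=0.94, ¬dry=1−0.69=0.31; AND[max(0, a+b−1)] → w = 0.25
R3: cool=0.17, dry=0.69; AND[max(0, a+b−1)] → w = 0.00
R4: ¬cool=1−0.17=0.83, wet=0.73; AND[max(0, a+b−1)] → w = 0.56
R5: (¬dry=1−0.69=0.31 OR cool=0.17) = 0.48; AND[max(0, a+b−1)] with ¬wet=1−0.73=0.27 → w = 0.00
Rules with consequent 'low': {R1, R5} → strengths 0.63, 0.00
Aggregate via t-conorm [min(1, a+b)]: 0.63

0.63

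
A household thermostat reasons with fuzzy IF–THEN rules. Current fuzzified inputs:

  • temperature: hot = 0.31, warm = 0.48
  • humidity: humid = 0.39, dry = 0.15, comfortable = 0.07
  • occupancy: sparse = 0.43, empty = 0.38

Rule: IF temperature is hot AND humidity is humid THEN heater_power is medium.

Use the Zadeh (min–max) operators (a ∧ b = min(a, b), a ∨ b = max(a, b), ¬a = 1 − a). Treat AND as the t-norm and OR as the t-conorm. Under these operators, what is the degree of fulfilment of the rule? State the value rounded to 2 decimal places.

0.31

firing strength: hot=0.31, humid=0.39; AND[min(a, b)] → w = 0.31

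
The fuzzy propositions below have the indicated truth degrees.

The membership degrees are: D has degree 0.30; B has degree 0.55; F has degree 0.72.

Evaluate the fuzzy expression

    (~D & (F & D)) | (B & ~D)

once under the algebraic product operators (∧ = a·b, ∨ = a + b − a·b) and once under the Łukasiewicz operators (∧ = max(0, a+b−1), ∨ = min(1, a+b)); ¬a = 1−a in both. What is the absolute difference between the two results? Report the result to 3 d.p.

0.228

Under algebraic product:
  ~D = 1 − 0.3000 = 0.7000
  F & D = a·b on (0.7200, 0.3000) = 0.2160
  ~D & (F & D) = a·b on (0.7000, 0.2160) = 0.1512
  ~D = 1 − 0.3000 = 0.7000
  B & ~D = a·b on (0.5500, 0.7000) = 0.3850
  (~D & (F & D)) | (B & ~D) = a + b − a·b on (0.1512, 0.3850) = 0.4780
  → value = 0.4780
Under Łukasiewicz:
  ~D = 1 − 0.30 = 0.70
  F & D = max(0, a+b−1) on (0.72, 0.30) = 0.02
  ~D & (F & D) = max(0, a+b−1) on (0.70, 0.02) = 0.00
  ~D = 1 − 0.30 = 0.70
  B & ~D = max(0, a+b−1) on (0.55, 0.70) = 0.25
  (~D & (F & D)) | (B & ~D) = min(1, a+b) on (0.00, 0.25) = 0.25
  → value = 0.2500
|0.4780 − 0.2500| = 0.228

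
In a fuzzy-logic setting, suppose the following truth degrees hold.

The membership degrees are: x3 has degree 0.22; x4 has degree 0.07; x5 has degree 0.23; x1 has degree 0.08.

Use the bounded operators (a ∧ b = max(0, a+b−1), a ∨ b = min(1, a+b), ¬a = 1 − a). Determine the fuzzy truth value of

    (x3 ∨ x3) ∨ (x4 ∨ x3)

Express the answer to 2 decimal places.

x3 ∨ x3 = min(1, a+b) on (0.22, 0.22) = 0.44
x4 ∨ x3 = min(1, a+b) on (0.07, 0.22) = 0.29
(x3 ∨ x3) ∨ (x4 ∨ x3) = min(1, a+b) on (0.44, 0.29) = 0.73

0.73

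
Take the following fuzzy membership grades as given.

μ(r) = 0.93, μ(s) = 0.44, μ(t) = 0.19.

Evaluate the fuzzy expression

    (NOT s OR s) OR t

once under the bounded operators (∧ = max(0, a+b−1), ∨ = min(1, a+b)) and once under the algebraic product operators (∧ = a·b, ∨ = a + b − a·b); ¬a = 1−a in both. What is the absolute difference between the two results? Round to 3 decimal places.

0.200

Under bounded:
  NOT s = 1 − 0.44 = 0.56
  NOT s OR s = min(1, a+b) on (0.56, 0.44) = 1.00
  (NOT s OR s) OR t = min(1, a+b) on (1.00, 0.19) = 1.00
  → value = 1.0000
Under algebraic product:
  NOT s = 1 − 0.4400 = 0.5600
  NOT s OR s = a + b − a·b on (0.5600, 0.4400) = 0.7536
  (NOT s OR s) OR t = a + b − a·b on (0.7536, 0.1900) = 0.8004
  → value = 0.8004
|1.0000 − 0.8004| = 0.200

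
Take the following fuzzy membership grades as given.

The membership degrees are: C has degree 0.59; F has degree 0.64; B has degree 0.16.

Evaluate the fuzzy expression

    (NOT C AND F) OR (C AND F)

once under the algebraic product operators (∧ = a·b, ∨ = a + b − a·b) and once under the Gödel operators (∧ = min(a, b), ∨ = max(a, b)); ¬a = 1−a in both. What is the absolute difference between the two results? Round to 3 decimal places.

0.049

Under algebraic product:
  NOT C = 1 − 0.5900 = 0.4100
  NOT C AND F = a·b on (0.4100, 0.6400) = 0.2624
  C AND F = a·b on (0.5900, 0.6400) = 0.3776
  (NOT C AND F) OR (C AND F) = a + b − a·b on (0.2624, 0.3776) = 0.5409
  → value = 0.5409
Under Gödel:
  NOT C = 1 − 0.59 = 0.41
  NOT C AND F = min(a, b) on (0.41, 0.64) = 0.41
  C AND F = min(a, b) on (0.59, 0.64) = 0.59
  (NOT C AND F) OR (C AND F) = max(a, b) on (0.41, 0.59) = 0.59
  → value = 0.5900
|0.5409 − 0.5900| = 0.049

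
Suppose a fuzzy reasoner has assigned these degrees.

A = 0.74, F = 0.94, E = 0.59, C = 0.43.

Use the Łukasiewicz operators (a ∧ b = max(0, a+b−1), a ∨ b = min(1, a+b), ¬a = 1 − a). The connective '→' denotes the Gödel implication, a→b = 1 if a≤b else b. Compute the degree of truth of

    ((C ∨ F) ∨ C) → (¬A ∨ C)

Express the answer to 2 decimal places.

C ∨ F = min(1, a+b) on (0.43, 0.94) = 1.00
(C ∨ F) ∨ C = min(1, a+b) on (1.00, 0.43) = 1.00
¬A = 1 − 0.74 = 0.26
¬A ∨ C = min(1, a+b) on (0.26, 0.43) = 0.69
((C ∨ F) ∨ C) → (¬A ∨ C)  [Gödel: 1 if a≤b else b] with a=1.00, b=0.69 → 0.69

0.69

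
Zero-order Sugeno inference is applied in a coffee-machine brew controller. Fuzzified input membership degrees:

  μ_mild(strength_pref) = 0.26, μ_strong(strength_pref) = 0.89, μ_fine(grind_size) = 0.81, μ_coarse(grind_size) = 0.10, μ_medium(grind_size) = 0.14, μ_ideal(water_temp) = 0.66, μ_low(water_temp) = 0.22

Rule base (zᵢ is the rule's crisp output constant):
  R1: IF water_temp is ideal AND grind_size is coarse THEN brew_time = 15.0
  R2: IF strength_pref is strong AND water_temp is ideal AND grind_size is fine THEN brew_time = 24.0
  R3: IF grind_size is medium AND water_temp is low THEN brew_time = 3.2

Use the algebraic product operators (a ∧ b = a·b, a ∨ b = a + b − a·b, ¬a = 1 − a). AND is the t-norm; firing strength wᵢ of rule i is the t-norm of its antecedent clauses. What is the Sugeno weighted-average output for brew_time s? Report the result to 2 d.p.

21.84

R1 (z=15.0): ideal=0.66, coarse=0.10; AND[a·b] → w = 0.0660
R2 (z=24.0): strong=0.89, ideal=0.66, fine=0.81; AND[a·b] → w = 0.4758
R3 (z=3.2): medium=0.14, low=0.22; AND[a·b] → w = 0.0308
Weighted average = (0.0660·15.0 + 0.4758·24.0 + 0.0308·3.2) / (0.0660 + 0.4758 + 0.0308)
  = 12.5076 / 0.5726 = 21.84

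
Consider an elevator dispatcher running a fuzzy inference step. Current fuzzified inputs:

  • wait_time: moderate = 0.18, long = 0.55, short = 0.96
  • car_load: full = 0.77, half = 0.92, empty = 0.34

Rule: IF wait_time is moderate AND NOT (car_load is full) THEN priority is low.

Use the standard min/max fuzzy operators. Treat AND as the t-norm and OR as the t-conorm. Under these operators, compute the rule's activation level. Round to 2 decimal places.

firing strength: moderate=0.18, ¬full=1−0.77=0.23; AND[min(a, b)] → w = 0.18

0.18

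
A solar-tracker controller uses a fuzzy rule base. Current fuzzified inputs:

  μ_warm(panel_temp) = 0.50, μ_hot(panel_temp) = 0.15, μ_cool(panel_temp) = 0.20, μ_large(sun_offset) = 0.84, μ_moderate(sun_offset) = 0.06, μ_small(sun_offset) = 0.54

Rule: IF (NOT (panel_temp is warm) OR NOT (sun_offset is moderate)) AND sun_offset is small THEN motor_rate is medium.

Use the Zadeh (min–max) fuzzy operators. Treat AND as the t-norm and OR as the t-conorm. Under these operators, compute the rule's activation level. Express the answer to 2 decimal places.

0.54

firing strength: (¬warm=1−0.50=0.50 OR ¬moderate=1−0.06=0.94) = 0.94; AND[min(a, b)] with small=0.54 → w = 0.54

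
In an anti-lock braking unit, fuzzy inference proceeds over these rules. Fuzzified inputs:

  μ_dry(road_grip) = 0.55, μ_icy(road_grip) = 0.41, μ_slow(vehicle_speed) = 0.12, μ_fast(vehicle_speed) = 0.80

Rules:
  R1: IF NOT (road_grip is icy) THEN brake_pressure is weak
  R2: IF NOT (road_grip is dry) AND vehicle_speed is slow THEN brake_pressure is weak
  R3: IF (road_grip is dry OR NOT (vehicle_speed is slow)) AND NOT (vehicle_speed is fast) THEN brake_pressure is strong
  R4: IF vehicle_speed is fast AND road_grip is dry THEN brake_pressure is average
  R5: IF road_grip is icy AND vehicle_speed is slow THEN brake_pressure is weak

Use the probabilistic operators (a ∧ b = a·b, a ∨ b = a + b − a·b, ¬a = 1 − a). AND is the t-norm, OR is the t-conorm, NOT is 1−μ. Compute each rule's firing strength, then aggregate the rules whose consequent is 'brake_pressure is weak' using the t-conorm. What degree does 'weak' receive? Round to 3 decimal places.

R1: ¬icy=1−0.41=0.59 → w = 0.5900
R2: ¬dry=1−0.55=0.45, slow=0.12; AND[a·b] → w = 0.0540
R3: (dry=0.55 OR ¬slow=1−0.12=0.88) = 0.9460; AND[a·b] with ¬fast=1−0.80=0.20 → w = 0.1892
R4: fast=0.80, dry=0.55; AND[a·b] → w = 0.4400
R5: icy=0.41, slow=0.12; AND[a·b] → w = 0.0492
Rules with consequent 'weak': {R1, R2, R5} → strengths 0.5900, 0.0540, 0.0492
Aggregate via t-conorm [a + b − a·b]: 0.6312

0.631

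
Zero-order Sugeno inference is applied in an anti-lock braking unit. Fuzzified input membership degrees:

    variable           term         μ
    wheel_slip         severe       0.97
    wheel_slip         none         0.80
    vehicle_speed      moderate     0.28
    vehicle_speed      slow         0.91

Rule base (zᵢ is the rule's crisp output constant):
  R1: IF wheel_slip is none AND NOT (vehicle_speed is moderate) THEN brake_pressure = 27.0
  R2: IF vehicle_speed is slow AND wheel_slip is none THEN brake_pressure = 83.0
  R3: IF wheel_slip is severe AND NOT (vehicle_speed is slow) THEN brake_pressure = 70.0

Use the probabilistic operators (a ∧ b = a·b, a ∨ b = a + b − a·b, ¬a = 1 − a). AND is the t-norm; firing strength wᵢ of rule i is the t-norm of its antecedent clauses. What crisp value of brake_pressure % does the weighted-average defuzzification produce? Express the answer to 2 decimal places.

59.00

R1 (z=27.0): none=0.80, ¬moderate=1−0.28=0.72; AND[a·b] → w = 0.5760
R2 (z=83.0): slow=0.91, none=0.80; AND[a·b] → w = 0.7280
R3 (z=70.0): severe=0.97, ¬slow=1−0.91=0.09; AND[a·b] → w = 0.0873
Weighted average = (0.5760·27.0 + 0.7280·83.0 + 0.0873·70.0) / (0.5760 + 0.7280 + 0.0873)
  = 82.0870 / 1.3913 = 59.00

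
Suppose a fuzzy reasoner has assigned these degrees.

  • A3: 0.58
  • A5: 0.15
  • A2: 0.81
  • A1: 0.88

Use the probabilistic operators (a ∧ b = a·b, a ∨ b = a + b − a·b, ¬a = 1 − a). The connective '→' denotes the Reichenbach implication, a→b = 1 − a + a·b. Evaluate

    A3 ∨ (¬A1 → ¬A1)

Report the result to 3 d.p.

0.956

¬A1 = 1 − 0.8800 = 0.1200
¬A1 = 1 − 0.8800 = 0.1200
¬A1 → ¬A1  [Reichenbach: 1 − a + a·b] with a=0.1200, b=0.1200 → 0.8944
A3 ∨ (¬A1 → ¬A1) = a + b − a·b on (0.5800, 0.8944) = 0.9556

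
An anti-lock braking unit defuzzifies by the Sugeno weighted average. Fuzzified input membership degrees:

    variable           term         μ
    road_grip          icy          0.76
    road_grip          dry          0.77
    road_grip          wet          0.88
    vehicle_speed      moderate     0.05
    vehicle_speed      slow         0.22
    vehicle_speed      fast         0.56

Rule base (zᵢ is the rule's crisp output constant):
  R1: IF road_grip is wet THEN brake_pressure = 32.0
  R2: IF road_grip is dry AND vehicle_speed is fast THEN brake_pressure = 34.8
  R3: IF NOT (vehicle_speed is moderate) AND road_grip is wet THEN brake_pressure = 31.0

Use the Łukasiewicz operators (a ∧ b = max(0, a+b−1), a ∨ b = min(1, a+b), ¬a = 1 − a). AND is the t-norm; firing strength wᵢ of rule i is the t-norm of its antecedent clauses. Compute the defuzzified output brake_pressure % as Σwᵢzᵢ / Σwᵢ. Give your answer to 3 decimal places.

R1 (z=32.0): wet=0.88 → w = 0.88
R2 (z=34.8): dry=0.77, fast=0.56; AND[max(0, a+b−1)] → w = 0.33
R3 (z=31.0): ¬moderate=1−0.05=0.95, wet=0.88; AND[max(0, a+b−1)] → w = 0.83
Weighted average = (0.88·32.0 + 0.33·34.8 + 0.83·31.0) / (0.88 + 0.33 + 0.83)
  = 65.3740 / 2.0400 = 32.046

32.046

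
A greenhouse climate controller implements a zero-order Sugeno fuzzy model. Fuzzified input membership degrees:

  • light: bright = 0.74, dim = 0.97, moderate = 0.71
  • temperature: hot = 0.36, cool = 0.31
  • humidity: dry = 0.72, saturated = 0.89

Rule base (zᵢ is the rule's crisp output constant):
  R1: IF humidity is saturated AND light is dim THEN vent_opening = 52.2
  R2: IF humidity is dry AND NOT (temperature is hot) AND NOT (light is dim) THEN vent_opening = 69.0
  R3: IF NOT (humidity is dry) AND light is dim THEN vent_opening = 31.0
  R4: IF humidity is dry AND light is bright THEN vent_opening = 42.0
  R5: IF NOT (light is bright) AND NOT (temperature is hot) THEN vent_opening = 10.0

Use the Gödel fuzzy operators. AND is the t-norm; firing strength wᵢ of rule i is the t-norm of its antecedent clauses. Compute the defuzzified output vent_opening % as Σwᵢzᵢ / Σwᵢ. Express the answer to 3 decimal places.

R1 (z=52.2): saturated=0.89, dim=0.97; AND[min(a, b)] → w = 0.89
R2 (z=69.0): dry=0.72, ¬hot=1−0.36=0.64, ¬dim=1−0.97=0.03; AND[min(a, b)] → w = 0.03
R3 (z=31.0): ¬dry=1−0.72=0.28, dim=0.97; AND[min(a, b)] → w = 0.28
R4 (z=42.0): dry=0.72, bright=0.74; AND[min(a, b)] → w = 0.72
R5 (z=10.0): ¬bright=1−0.74=0.26, ¬hot=1−0.36=0.64; AND[min(a, b)] → w = 0.26
Weighted average = (0.89·52.2 + 0.03·69.0 + 0.28·31.0 + 0.72·42.0 + 0.26·10.0) / (0.89 + 0.03 + 0.28 + 0.72 + 0.26)
  = 90.0480 / 2.1800 = 41.306

41.306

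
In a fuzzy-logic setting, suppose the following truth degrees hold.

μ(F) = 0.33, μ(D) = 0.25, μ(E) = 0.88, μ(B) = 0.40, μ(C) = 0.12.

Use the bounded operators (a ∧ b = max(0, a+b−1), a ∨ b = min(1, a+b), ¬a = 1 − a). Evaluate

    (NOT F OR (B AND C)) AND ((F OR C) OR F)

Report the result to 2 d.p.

NOT F = 1 − 0.33 = 0.67
B AND C = max(0, a+b−1) on (0.40, 0.12) = 0.00
NOT F OR (B AND C) = min(1, a+b) on (0.67, 0.00) = 0.67
F OR C = min(1, a+b) on (0.33, 0.12) = 0.45
(F OR C) OR F = min(1, a+b) on (0.45, 0.33) = 0.78
(NOT F OR (B AND C)) AND ((F OR C) OR F) = max(0, a+b−1) on (0.67, 0.78) = 0.45

0.45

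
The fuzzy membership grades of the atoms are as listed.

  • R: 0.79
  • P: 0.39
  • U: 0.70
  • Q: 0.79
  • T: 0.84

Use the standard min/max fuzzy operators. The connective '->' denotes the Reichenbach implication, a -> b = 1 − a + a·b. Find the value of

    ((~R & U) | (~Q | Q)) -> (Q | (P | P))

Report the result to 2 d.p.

~R = 1 − 0.79 = 0.21
~R & U = min(a, b) on (0.21, 0.70) = 0.21
~Q = 1 − 0.79 = 0.21
~Q | Q = max(a, b) on (0.21, 0.79) = 0.79
(~R & U) | (~Q | Q) = max(a, b) on (0.21, 0.79) = 0.79
P | P = max(a, b) on (0.39, 0.39) = 0.39
Q | (P | P) = max(a, b) on (0.79, 0.39) = 0.79
((~R & U) | (~Q | Q)) -> (Q | (P | P))  [Reichenbach: 1 − a + a·b] with a=0.79, b=0.79 → 0.83

0.83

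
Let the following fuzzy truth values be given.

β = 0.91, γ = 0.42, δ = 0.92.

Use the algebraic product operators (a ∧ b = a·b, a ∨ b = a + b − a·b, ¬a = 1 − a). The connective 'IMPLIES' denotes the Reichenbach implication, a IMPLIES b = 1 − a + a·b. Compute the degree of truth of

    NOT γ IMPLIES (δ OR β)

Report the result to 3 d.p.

0.996

NOT γ = 1 − 0.4200 = 0.5800
δ OR β = a + b − a·b on (0.9200, 0.9100) = 0.9928
NOT γ IMPLIES (δ OR β)  [Reichenbach: 1 − a + a·b] with a=0.5800, b=0.9928 → 0.9958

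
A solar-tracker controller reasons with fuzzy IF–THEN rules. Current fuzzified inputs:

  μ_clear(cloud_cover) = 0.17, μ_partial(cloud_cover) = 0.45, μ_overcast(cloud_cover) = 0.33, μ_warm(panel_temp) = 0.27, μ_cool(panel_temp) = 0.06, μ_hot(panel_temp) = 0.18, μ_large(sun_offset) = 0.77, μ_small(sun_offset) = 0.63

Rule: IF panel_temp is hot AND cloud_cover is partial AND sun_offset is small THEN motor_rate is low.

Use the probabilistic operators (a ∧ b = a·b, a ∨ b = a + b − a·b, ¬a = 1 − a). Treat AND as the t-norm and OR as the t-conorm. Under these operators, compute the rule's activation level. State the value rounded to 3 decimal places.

firing strength: hot=0.18, partial=0.45, small=0.63; AND[a·b] → w = 0.0510

0.051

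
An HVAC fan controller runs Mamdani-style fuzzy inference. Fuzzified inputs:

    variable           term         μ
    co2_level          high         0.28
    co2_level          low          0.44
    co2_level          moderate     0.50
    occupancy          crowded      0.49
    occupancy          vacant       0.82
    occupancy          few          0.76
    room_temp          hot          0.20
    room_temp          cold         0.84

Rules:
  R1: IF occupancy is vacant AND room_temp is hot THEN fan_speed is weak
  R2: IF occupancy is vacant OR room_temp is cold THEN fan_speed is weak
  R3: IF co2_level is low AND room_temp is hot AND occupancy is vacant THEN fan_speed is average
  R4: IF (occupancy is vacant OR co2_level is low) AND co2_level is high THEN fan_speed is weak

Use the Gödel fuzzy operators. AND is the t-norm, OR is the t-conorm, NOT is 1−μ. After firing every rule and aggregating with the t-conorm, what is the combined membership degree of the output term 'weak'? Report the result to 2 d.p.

R1: vacant=0.82, hot=0.20; AND[min(a, b)] → w = 0.20
R2: vacant=0.82, cold=0.84; OR[max(a, b)] → w = 0.84
R3: low=0.44, hot=0.20, vacant=0.82; AND[min(a, b)] → w = 0.20
R4: (vacant=0.82 OR low=0.44) = 0.82; AND[min(a, b)] with high=0.28 → w = 0.28
Rules with consequent 'weak': {R1, R2, R4} → strengths 0.20, 0.84, 0.28
Aggregate via t-conorm [max(a, b)]: 0.84

0.84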